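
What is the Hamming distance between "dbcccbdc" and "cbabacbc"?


Comparing "dbcccbdc" and "cbabacbc" position by position:
  Position 0: 'd' vs 'c' => differ
  Position 1: 'b' vs 'b' => same
  Position 2: 'c' vs 'a' => differ
  Position 3: 'c' vs 'b' => differ
  Position 4: 'c' vs 'a' => differ
  Position 5: 'b' vs 'c' => differ
  Position 6: 'd' vs 'b' => differ
  Position 7: 'c' vs 'c' => same
Total differences (Hamming distance): 6

6


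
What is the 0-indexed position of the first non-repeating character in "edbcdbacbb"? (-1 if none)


Input: edbcdbacbb
Character frequencies:
  'a': 1
  'b': 4
  'c': 2
  'd': 2
  'e': 1
Scanning left to right for freq == 1:
  Position 0 ('e'): unique! => answer = 0

0


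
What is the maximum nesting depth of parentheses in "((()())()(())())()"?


Input: "((()())()(())())()"
Tracking depth:
  Position 0 '(': depth becomes 1
  Position 1 '(': depth becomes 2
  Position 2 '(': depth becomes 3
  Position 3 ')': depth becomes 2
  Position 4 '(': depth becomes 3
  Position 5 ')': depth becomes 2
  Position 6 ')': depth becomes 1
  Position 7 '(': depth becomes 2
  Position 8 ')': depth becomes 1
  Position 9 '(': depth becomes 2
  Position 10 '(': depth becomes 3
  Position 11 ')': depth becomes 2
  Position 12 ')': depth becomes 1
  Position 13 '(': depth becomes 2
  Position 14 ')': depth becomes 1
  Position 15 ')': depth becomes 0
  Position 16 '(': depth becomes 1
  Position 17 ')': depth becomes 0
Maximum depth reached: 3

3


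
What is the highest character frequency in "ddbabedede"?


Input: ddbabedede
Character counts:
  'a': 1
  'b': 2
  'd': 4
  'e': 3
Maximum frequency: 4

4


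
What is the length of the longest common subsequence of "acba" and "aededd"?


LCS of "acba" and "aededd"
DP table:
           a    e    d    e    d    d
      0    0    0    0    0    0    0
  a   0    1    1    1    1    1    1
  c   0    1    1    1    1    1    1
  b   0    1    1    1    1    1    1
  a   0    1    1    1    1    1    1
LCS length = dp[4][6] = 1

1


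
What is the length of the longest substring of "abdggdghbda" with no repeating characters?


Input: "abdggdghbda"
Sliding window (track last position of each char):
  Position 0 ('a'): window [0,0] length 1 -- new best
  Position 1 ('b'): window [0,1] length 2 -- new best
  Position 2 ('d'): window [0,2] length 3 -- new best
  Position 3 ('g'): window [0,3] length 4 -- new best
  Position 4 ('g'): repeat (last at 3), move window start to 4
  Position 4 ('g'): window [4,4] length 1
  Position 5 ('d'): window [4,5] length 2
  Position 6 ('g'): repeat (last at 4), move window start to 5
  Position 6 ('g'): window [5,6] length 2
  Position 7 ('h'): window [5,7] length 3
  Position 8 ('b'): window [5,8] length 4
  Position 9 ('d'): repeat (last at 5), move window start to 6
  Position 9 ('d'): window [6,9] length 4
  Position 10 ('a'): window [6,10] length 5 -- new best
Longest substring with no repeats: "ghbda" with length 5

5


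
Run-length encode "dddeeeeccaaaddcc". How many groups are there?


Input: dddeeeeccaaaddcc
Scanning for consecutive runs:
  Group 1: 'd' x 3 (positions 0-2)
  Group 2: 'e' x 4 (positions 3-6)
  Group 3: 'c' x 2 (positions 7-8)
  Group 4: 'a' x 3 (positions 9-11)
  Group 5: 'd' x 2 (positions 12-13)
  Group 6: 'c' x 2 (positions 14-15)
Total groups: 6

6


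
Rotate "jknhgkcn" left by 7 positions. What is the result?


Input: "jknhgkcn", rotate left by 7
First 7 characters: "jknhgkc"
Remaining characters: "n"
Concatenate remaining + first: "n" + "jknhgkc" = "njknhgkc"

njknhgkc


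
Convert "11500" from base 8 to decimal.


Input: "11500" in base 8
Positional expansion:
  Digit '1' (value 1) x 8^4 = 4096
  Digit '1' (value 1) x 8^3 = 512
  Digit '5' (value 5) x 8^2 = 320
  Digit '0' (value 0) x 8^1 = 0
  Digit '0' (value 0) x 8^0 = 0
Sum = 4928

4928


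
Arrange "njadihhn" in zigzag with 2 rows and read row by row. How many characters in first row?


Zigzag "njadihhn" into 2 rows:
Placing characters:
  'n' => row 0
  'j' => row 1
  'a' => row 0
  'd' => row 1
  'i' => row 0
  'h' => row 1
  'h' => row 0
  'n' => row 1
Rows:
  Row 0: "naih"
  Row 1: "jdhn"
First row length: 4

4


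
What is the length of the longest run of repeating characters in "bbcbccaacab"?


Input: "bbcbccaacab"
Scanning for longest run:
  Position 1 ('b'): continues run of 'b', length=2
  Position 2 ('c'): new char, reset run to 1
  Position 3 ('b'): new char, reset run to 1
  Position 4 ('c'): new char, reset run to 1
  Position 5 ('c'): continues run of 'c', length=2
  Position 6 ('a'): new char, reset run to 1
  Position 7 ('a'): continues run of 'a', length=2
  Position 8 ('c'): new char, reset run to 1
  Position 9 ('a'): new char, reset run to 1
  Position 10 ('b'): new char, reset run to 1
Longest run: 'b' with length 2

2


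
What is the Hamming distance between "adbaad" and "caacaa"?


Comparing "adbaad" and "caacaa" position by position:
  Position 0: 'a' vs 'c' => differ
  Position 1: 'd' vs 'a' => differ
  Position 2: 'b' vs 'a' => differ
  Position 3: 'a' vs 'c' => differ
  Position 4: 'a' vs 'a' => same
  Position 5: 'd' vs 'a' => differ
Total differences (Hamming distance): 5

5


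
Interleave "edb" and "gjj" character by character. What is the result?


Interleaving "edb" and "gjj":
  Position 0: 'e' from first, 'g' from second => "eg"
  Position 1: 'd' from first, 'j' from second => "dj"
  Position 2: 'b' from first, 'j' from second => "bj"
Result: egdjbj

egdjbj


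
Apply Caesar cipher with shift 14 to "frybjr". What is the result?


Caesar cipher: shift "frybjr" by 14
  'f' (pos 5) + 14 = pos 19 = 't'
  'r' (pos 17) + 14 = pos 5 = 'f'
  'y' (pos 24) + 14 = pos 12 = 'm'
  'b' (pos 1) + 14 = pos 15 = 'p'
  'j' (pos 9) + 14 = pos 23 = 'x'
  'r' (pos 17) + 14 = pos 5 = 'f'
Result: tfmpxf

tfmpxf


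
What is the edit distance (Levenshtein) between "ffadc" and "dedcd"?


Computing edit distance: "ffadc" -> "dedcd"
DP table:
           d    e    d    c    d
      0    1    2    3    4    5
  f   1    1    2    3    4    5
  f   2    2    2    3    4    5
  a   3    3    3    3    4    5
  d   4    3    4    3    4    4
  c   5    4    4    4    3    4
Edit distance = dp[5][5] = 4

4


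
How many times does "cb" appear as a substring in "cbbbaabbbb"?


Searching for "cb" in "cbbbaabbbb"
Scanning each position:
  Position 0: "cb" => MATCH
  Position 1: "bb" => no
  Position 2: "bb" => no
  Position 3: "ba" => no
  Position 4: "aa" => no
  Position 5: "ab" => no
  Position 6: "bb" => no
  Position 7: "bb" => no
  Position 8: "bb" => no
Total occurrences: 1

1


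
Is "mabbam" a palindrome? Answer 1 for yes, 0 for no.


Input: mabbam
Reversed: mabbam
  Compare pos 0 ('m') with pos 5 ('m'): match
  Compare pos 1 ('a') with pos 4 ('a'): match
  Compare pos 2 ('b') with pos 3 ('b'): match
Result: palindrome

1


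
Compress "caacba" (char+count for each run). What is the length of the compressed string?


Input: caacba
Runs:
  'c' x 1 => "c1"
  'a' x 2 => "a2"
  'c' x 1 => "c1"
  'b' x 1 => "b1"
  'a' x 1 => "a1"
Compressed: "c1a2c1b1a1"
Compressed length: 10

10


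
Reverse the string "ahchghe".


Input: ahchghe
Reading characters right to left:
  Position 6: 'e'
  Position 5: 'h'
  Position 4: 'g'
  Position 3: 'h'
  Position 2: 'c'
  Position 1: 'h'
  Position 0: 'a'
Reversed: ehghcha

ehghcha


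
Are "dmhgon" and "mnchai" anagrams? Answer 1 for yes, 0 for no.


Strings: "dmhgon", "mnchai"
Sorted first:  dghmno
Sorted second: achimn
Differ at position 0: 'd' vs 'a' => not anagrams

0


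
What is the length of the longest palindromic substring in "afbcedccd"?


Input: "afbcedccd"
Checking substrings for palindromes:
  [5:9] "dccd" (len 4) => palindrome
  [6:8] "cc" (len 2) => palindrome
Longest palindromic substring: "dccd" with length 4

4


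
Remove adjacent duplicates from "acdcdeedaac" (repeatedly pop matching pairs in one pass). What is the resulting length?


Input: acdcdeedaac
Stack-based adjacent duplicate removal:
  Read 'a': push. Stack: a
  Read 'c': push. Stack: ac
  Read 'd': push. Stack: acd
  Read 'c': push. Stack: acdc
  Read 'd': push. Stack: acdcd
  Read 'e': push. Stack: acdcde
  Read 'e': matches stack top 'e' => pop. Stack: acdcd
  Read 'd': matches stack top 'd' => pop. Stack: acdc
  Read 'a': push. Stack: acdca
  Read 'a': matches stack top 'a' => pop. Stack: acdc
  Read 'c': matches stack top 'c' => pop. Stack: acd
Final stack: "acd" (length 3)

3


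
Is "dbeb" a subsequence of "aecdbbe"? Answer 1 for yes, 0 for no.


Check if "dbeb" is a subsequence of "aecdbbe"
Greedy scan:
  Position 0 ('a'): no match needed
  Position 1 ('e'): no match needed
  Position 2 ('c'): no match needed
  Position 3 ('d'): matches sub[0] = 'd'
  Position 4 ('b'): matches sub[1] = 'b'
  Position 5 ('b'): no match needed
  Position 6 ('e'): matches sub[2] = 'e'
Only matched 3/4 characters => not a subsequence

0


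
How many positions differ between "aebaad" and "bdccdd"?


Comparing "aebaad" and "bdccdd" position by position:
  Position 0: 'a' vs 'b' => DIFFER
  Position 1: 'e' vs 'd' => DIFFER
  Position 2: 'b' vs 'c' => DIFFER
  Position 3: 'a' vs 'c' => DIFFER
  Position 4: 'a' vs 'd' => DIFFER
  Position 5: 'd' vs 'd' => same
Positions that differ: 5

5


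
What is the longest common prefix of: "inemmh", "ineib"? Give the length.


Words: inemmh, ineib
  Position 0: all 'i' => match
  Position 1: all 'n' => match
  Position 2: all 'e' => match
  Position 3: ('m', 'i') => mismatch, stop
LCP = "ine" (length 3)

3


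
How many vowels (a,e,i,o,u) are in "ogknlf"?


Input: ogknlf
Checking each character:
  'o' at position 0: vowel (running total: 1)
  'g' at position 1: consonant
  'k' at position 2: consonant
  'n' at position 3: consonant
  'l' at position 4: consonant
  'f' at position 5: consonant
Total vowels: 1

1


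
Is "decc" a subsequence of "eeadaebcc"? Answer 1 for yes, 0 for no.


Check if "decc" is a subsequence of "eeadaebcc"
Greedy scan:
  Position 0 ('e'): no match needed
  Position 1 ('e'): no match needed
  Position 2 ('a'): no match needed
  Position 3 ('d'): matches sub[0] = 'd'
  Position 4 ('a'): no match needed
  Position 5 ('e'): matches sub[1] = 'e'
  Position 6 ('b'): no match needed
  Position 7 ('c'): matches sub[2] = 'c'
  Position 8 ('c'): matches sub[3] = 'c'
All 4 characters matched => is a subsequence

1


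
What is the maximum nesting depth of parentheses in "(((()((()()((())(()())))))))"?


Input: "(((()((()()((())(()())))))))"
Tracking depth:
  Position 0 '(': depth becomes 1
  Position 1 '(': depth becomes 2
  Position 2 '(': depth becomes 3
  Position 3 '(': depth becomes 4
  Position 4 ')': depth becomes 3
  Position 5 '(': depth becomes 4
  Position 6 '(': depth becomes 5
  Position 7 '(': depth becomes 6
  Position 8 ')': depth becomes 5
  Position 9 '(': depth becomes 6
  Position 10 ')': depth becomes 5
  Position 11 '(': depth becomes 6
  Position 12 '(': depth becomes 7
  Position 13 '(': depth becomes 8
  Position 14 ')': depth becomes 7
  Position 15 ')': depth becomes 6
  Position 16 '(': depth becomes 7
  Position 17 '(': depth becomes 8
  Position 18 ')': depth becomes 7
  Position 19 '(': depth becomes 8
  Position 20 ')': depth becomes 7
  Position 21 ')': depth becomes 6
  Position 22 ')': depth becomes 5
  Position 23 ')': depth becomes 4
  Position 24 ')': depth becomes 3
  Position 25 ')': depth becomes 2
  Position 26 ')': depth becomes 1
  Position 27 ')': depth becomes 0
Maximum depth reached: 8

8


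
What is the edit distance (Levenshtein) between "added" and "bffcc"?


Computing edit distance: "added" -> "bffcc"
DP table:
           b    f    f    c    c
      0    1    2    3    4    5
  a   1    1    2    3    4    5
  d   2    2    2    3    4    5
  d   3    3    3    3    4    5
  e   4    4    4    4    4    5
  d   5    5    5    5    5    5
Edit distance = dp[5][5] = 5

5


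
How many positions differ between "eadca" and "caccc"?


Comparing "eadca" and "caccc" position by position:
  Position 0: 'e' vs 'c' => DIFFER
  Position 1: 'a' vs 'a' => same
  Position 2: 'd' vs 'c' => DIFFER
  Position 3: 'c' vs 'c' => same
  Position 4: 'a' vs 'c' => DIFFER
Positions that differ: 3

3


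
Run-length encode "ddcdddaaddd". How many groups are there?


Input: ddcdddaaddd
Scanning for consecutive runs:
  Group 1: 'd' x 2 (positions 0-1)
  Group 2: 'c' x 1 (positions 2-2)
  Group 3: 'd' x 3 (positions 3-5)
  Group 4: 'a' x 2 (positions 6-7)
  Group 5: 'd' x 3 (positions 8-10)
Total groups: 5

5


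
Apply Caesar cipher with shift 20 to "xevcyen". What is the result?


Caesar cipher: shift "xevcyen" by 20
  'x' (pos 23) + 20 = pos 17 = 'r'
  'e' (pos 4) + 20 = pos 24 = 'y'
  'v' (pos 21) + 20 = pos 15 = 'p'
  'c' (pos 2) + 20 = pos 22 = 'w'
  'y' (pos 24) + 20 = pos 18 = 's'
  'e' (pos 4) + 20 = pos 24 = 'y'
  'n' (pos 13) + 20 = pos 7 = 'h'
Result: rypwsyh

rypwsyh


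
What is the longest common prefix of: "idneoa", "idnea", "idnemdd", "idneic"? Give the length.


Words: idneoa, idnea, idnemdd, idneic
  Position 0: all 'i' => match
  Position 1: all 'd' => match
  Position 2: all 'n' => match
  Position 3: all 'e' => match
  Position 4: ('o', 'a', 'm', 'i') => mismatch, stop
LCP = "idne" (length 4)

4


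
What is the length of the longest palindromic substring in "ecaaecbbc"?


Input: "ecaaecbbc"
Checking substrings for palindromes:
  [5:9] "cbbc" (len 4) => palindrome
  [2:4] "aa" (len 2) => palindrome
  [6:8] "bb" (len 2) => palindrome
Longest palindromic substring: "cbbc" with length 4

4


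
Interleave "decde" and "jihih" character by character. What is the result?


Interleaving "decde" and "jihih":
  Position 0: 'd' from first, 'j' from second => "dj"
  Position 1: 'e' from first, 'i' from second => "ei"
  Position 2: 'c' from first, 'h' from second => "ch"
  Position 3: 'd' from first, 'i' from second => "di"
  Position 4: 'e' from first, 'h' from second => "eh"
Result: djeichdieh

djeichdieh


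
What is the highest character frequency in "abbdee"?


Input: abbdee
Character counts:
  'a': 1
  'b': 2
  'd': 1
  'e': 2
Maximum frequency: 2

2


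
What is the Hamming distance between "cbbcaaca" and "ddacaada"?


Comparing "cbbcaaca" and "ddacaada" position by position:
  Position 0: 'c' vs 'd' => differ
  Position 1: 'b' vs 'd' => differ
  Position 2: 'b' vs 'a' => differ
  Position 3: 'c' vs 'c' => same
  Position 4: 'a' vs 'a' => same
  Position 5: 'a' vs 'a' => same
  Position 6: 'c' vs 'd' => differ
  Position 7: 'a' vs 'a' => same
Total differences (Hamming distance): 4

4


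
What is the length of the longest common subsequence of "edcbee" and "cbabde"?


LCS of "edcbee" and "cbabde"
DP table:
           c    b    a    b    d    e
      0    0    0    0    0    0    0
  e   0    0    0    0    0    0    1
  d   0    0    0    0    0    1    1
  c   0    1    1    1    1    1    1
  b   0    1    2    2    2    2    2
  e   0    1    2    2    2    2    3
  e   0    1    2    2    2    2    3
LCS length = dp[6][6] = 3

3


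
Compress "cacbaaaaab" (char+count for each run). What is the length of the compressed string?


Input: cacbaaaaab
Runs:
  'c' x 1 => "c1"
  'a' x 1 => "a1"
  'c' x 1 => "c1"
  'b' x 1 => "b1"
  'a' x 5 => "a5"
  'b' x 1 => "b1"
Compressed: "c1a1c1b1a5b1"
Compressed length: 12

12


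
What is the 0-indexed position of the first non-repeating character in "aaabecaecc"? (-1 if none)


Input: aaabecaecc
Character frequencies:
  'a': 4
  'b': 1
  'c': 3
  'e': 2
Scanning left to right for freq == 1:
  Position 0 ('a'): freq=4, skip
  Position 1 ('a'): freq=4, skip
  Position 2 ('a'): freq=4, skip
  Position 3 ('b'): unique! => answer = 3

3


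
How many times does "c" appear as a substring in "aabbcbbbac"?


Searching for "c" in "aabbcbbbac"
Scanning each position:
  Position 0: "a" => no
  Position 1: "a" => no
  Position 2: "b" => no
  Position 3: "b" => no
  Position 4: "c" => MATCH
  Position 5: "b" => no
  Position 6: "b" => no
  Position 7: "b" => no
  Position 8: "a" => no
  Position 9: "c" => MATCH
Total occurrences: 2

2


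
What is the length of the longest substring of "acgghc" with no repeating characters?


Input: "acgghc"
Sliding window (track last position of each char):
  Position 0 ('a'): window [0,0] length 1 -- new best
  Position 1 ('c'): window [0,1] length 2 -- new best
  Position 2 ('g'): window [0,2] length 3 -- new best
  Position 3 ('g'): repeat (last at 2), move window start to 3
  Position 3 ('g'): window [3,3] length 1
  Position 4 ('h'): window [3,4] length 2
  Position 5 ('c'): window [3,5] length 3
Longest substring with no repeats: "acg" with length 3

3


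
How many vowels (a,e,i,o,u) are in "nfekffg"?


Input: nfekffg
Checking each character:
  'n' at position 0: consonant
  'f' at position 1: consonant
  'e' at position 2: vowel (running total: 1)
  'k' at position 3: consonant
  'f' at position 4: consonant
  'f' at position 5: consonant
  'g' at position 6: consonant
Total vowels: 1

1


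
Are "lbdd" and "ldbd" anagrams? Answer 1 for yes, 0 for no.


Strings: "lbdd", "ldbd"
Sorted first:  bddl
Sorted second: bddl
Sorted forms match => anagrams

1


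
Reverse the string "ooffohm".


Input: ooffohm
Reading characters right to left:
  Position 6: 'm'
  Position 5: 'h'
  Position 4: 'o'
  Position 3: 'f'
  Position 2: 'f'
  Position 1: 'o'
  Position 0: 'o'
Reversed: mhoffoo

mhoffoo


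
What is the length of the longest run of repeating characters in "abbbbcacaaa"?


Input: "abbbbcacaaa"
Scanning for longest run:
  Position 1 ('b'): new char, reset run to 1
  Position 2 ('b'): continues run of 'b', length=2
  Position 3 ('b'): continues run of 'b', length=3
  Position 4 ('b'): continues run of 'b', length=4
  Position 5 ('c'): new char, reset run to 1
  Position 6 ('a'): new char, reset run to 1
  Position 7 ('c'): new char, reset run to 1
  Position 8 ('a'): new char, reset run to 1
  Position 9 ('a'): continues run of 'a', length=2
  Position 10 ('a'): continues run of 'a', length=3
Longest run: 'b' with length 4

4


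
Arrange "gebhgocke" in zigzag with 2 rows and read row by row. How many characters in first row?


Zigzag "gebhgocke" into 2 rows:
Placing characters:
  'g' => row 0
  'e' => row 1
  'b' => row 0
  'h' => row 1
  'g' => row 0
  'o' => row 1
  'c' => row 0
  'k' => row 1
  'e' => row 0
Rows:
  Row 0: "gbgce"
  Row 1: "ehok"
First row length: 5

5


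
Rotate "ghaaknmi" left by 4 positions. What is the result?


Input: "ghaaknmi", rotate left by 4
First 4 characters: "ghaa"
Remaining characters: "knmi"
Concatenate remaining + first: "knmi" + "ghaa" = "knmighaa"

knmighaa


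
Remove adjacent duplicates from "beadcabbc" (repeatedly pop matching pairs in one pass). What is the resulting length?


Input: beadcabbc
Stack-based adjacent duplicate removal:
  Read 'b': push. Stack: b
  Read 'e': push. Stack: be
  Read 'a': push. Stack: bea
  Read 'd': push. Stack: bead
  Read 'c': push. Stack: beadc
  Read 'a': push. Stack: beadca
  Read 'b': push. Stack: beadcab
  Read 'b': matches stack top 'b' => pop. Stack: beadca
  Read 'c': push. Stack: beadcac
Final stack: "beadcac" (length 7)

7


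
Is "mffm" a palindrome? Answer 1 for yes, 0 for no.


Input: mffm
Reversed: mffm
  Compare pos 0 ('m') with pos 3 ('m'): match
  Compare pos 1 ('f') with pos 2 ('f'): match
Result: palindrome

1


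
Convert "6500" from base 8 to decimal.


Input: "6500" in base 8
Positional expansion:
  Digit '6' (value 6) x 8^3 = 3072
  Digit '5' (value 5) x 8^2 = 320
  Digit '0' (value 0) x 8^1 = 0
  Digit '0' (value 0) x 8^0 = 0
Sum = 3392

3392


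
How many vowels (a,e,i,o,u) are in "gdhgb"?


Input: gdhgb
Checking each character:
  'g' at position 0: consonant
  'd' at position 1: consonant
  'h' at position 2: consonant
  'g' at position 3: consonant
  'b' at position 4: consonant
Total vowels: 0

0


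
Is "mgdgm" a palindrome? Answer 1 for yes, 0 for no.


Input: mgdgm
Reversed: mgdgm
  Compare pos 0 ('m') with pos 4 ('m'): match
  Compare pos 1 ('g') with pos 3 ('g'): match
Result: palindrome

1


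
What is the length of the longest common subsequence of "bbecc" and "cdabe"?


LCS of "bbecc" and "cdabe"
DP table:
           c    d    a    b    e
      0    0    0    0    0    0
  b   0    0    0    0    1    1
  b   0    0    0    0    1    1
  e   0    0    0    0    1    2
  c   0    1    1    1    1    2
  c   0    1    1    1    1    2
LCS length = dp[5][5] = 2

2


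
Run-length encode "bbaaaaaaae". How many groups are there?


Input: bbaaaaaaae
Scanning for consecutive runs:
  Group 1: 'b' x 2 (positions 0-1)
  Group 2: 'a' x 7 (positions 2-8)
  Group 3: 'e' x 1 (positions 9-9)
Total groups: 3

3


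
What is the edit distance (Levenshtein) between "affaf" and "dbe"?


Computing edit distance: "affaf" -> "dbe"
DP table:
           d    b    e
      0    1    2    3
  a   1    1    2    3
  f   2    2    2    3
  f   3    3    3    3
  a   4    4    4    4
  f   5    5    5    5
Edit distance = dp[5][3] = 5

5


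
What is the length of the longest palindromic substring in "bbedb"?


Input: "bbedb"
Checking substrings for palindromes:
  [0:2] "bb" (len 2) => palindrome
Longest palindromic substring: "bb" with length 2

2


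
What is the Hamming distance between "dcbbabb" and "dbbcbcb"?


Comparing "dcbbabb" and "dbbcbcb" position by position:
  Position 0: 'd' vs 'd' => same
  Position 1: 'c' vs 'b' => differ
  Position 2: 'b' vs 'b' => same
  Position 3: 'b' vs 'c' => differ
  Position 4: 'a' vs 'b' => differ
  Position 5: 'b' vs 'c' => differ
  Position 6: 'b' vs 'b' => same
Total differences (Hamming distance): 4

4


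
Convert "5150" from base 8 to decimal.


Input: "5150" in base 8
Positional expansion:
  Digit '5' (value 5) x 8^3 = 2560
  Digit '1' (value 1) x 8^2 = 64
  Digit '5' (value 5) x 8^1 = 40
  Digit '0' (value 0) x 8^0 = 0
Sum = 2664

2664


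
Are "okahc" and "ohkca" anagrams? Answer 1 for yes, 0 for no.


Strings: "okahc", "ohkca"
Sorted first:  achko
Sorted second: achko
Sorted forms match => anagrams

1


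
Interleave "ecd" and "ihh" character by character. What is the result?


Interleaving "ecd" and "ihh":
  Position 0: 'e' from first, 'i' from second => "ei"
  Position 1: 'c' from first, 'h' from second => "ch"
  Position 2: 'd' from first, 'h' from second => "dh"
Result: eichdh

eichdh


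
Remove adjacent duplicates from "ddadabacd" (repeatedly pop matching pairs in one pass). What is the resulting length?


Input: ddadabacd
Stack-based adjacent duplicate removal:
  Read 'd': push. Stack: d
  Read 'd': matches stack top 'd' => pop. Stack: (empty)
  Read 'a': push. Stack: a
  Read 'd': push. Stack: ad
  Read 'a': push. Stack: ada
  Read 'b': push. Stack: adab
  Read 'a': push. Stack: adaba
  Read 'c': push. Stack: adabac
  Read 'd': push. Stack: adabacd
Final stack: "adabacd" (length 7)

7


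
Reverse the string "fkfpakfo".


Input: fkfpakfo
Reading characters right to left:
  Position 7: 'o'
  Position 6: 'f'
  Position 5: 'k'
  Position 4: 'a'
  Position 3: 'p'
  Position 2: 'f'
  Position 1: 'k'
  Position 0: 'f'
Reversed: ofkapfkf

ofkapfkf


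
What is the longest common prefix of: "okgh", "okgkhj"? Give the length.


Words: okgh, okgkhj
  Position 0: all 'o' => match
  Position 1: all 'k' => match
  Position 2: all 'g' => match
  Position 3: ('h', 'k') => mismatch, stop
LCP = "okg" (length 3)

3


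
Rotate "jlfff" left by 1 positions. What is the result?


Input: "jlfff", rotate left by 1
First 1 characters: "j"
Remaining characters: "lfff"
Concatenate remaining + first: "lfff" + "j" = "lfffj"

lfffj


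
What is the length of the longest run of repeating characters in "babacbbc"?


Input: "babacbbc"
Scanning for longest run:
  Position 1 ('a'): new char, reset run to 1
  Position 2 ('b'): new char, reset run to 1
  Position 3 ('a'): new char, reset run to 1
  Position 4 ('c'): new char, reset run to 1
  Position 5 ('b'): new char, reset run to 1
  Position 6 ('b'): continues run of 'b', length=2
  Position 7 ('c'): new char, reset run to 1
Longest run: 'b' with length 2

2


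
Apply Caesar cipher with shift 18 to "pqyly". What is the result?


Caesar cipher: shift "pqyly" by 18
  'p' (pos 15) + 18 = pos 7 = 'h'
  'q' (pos 16) + 18 = pos 8 = 'i'
  'y' (pos 24) + 18 = pos 16 = 'q'
  'l' (pos 11) + 18 = pos 3 = 'd'
  'y' (pos 24) + 18 = pos 16 = 'q'
Result: hiqdq

hiqdq


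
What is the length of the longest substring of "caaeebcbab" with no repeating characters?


Input: "caaeebcbab"
Sliding window (track last position of each char):
  Position 0 ('c'): window [0,0] length 1 -- new best
  Position 1 ('a'): window [0,1] length 2 -- new best
  Position 2 ('a'): repeat (last at 1), move window start to 2
  Position 2 ('a'): window [2,2] length 1
  Position 3 ('e'): window [2,3] length 2
  Position 4 ('e'): repeat (last at 3), move window start to 4
  Position 4 ('e'): window [4,4] length 1
  Position 5 ('b'): window [4,5] length 2
  Position 6 ('c'): window [4,6] length 3 -- new best
  Position 7 ('b'): repeat (last at 5), move window start to 6
  Position 7 ('b'): window [6,7] length 2
  Position 8 ('a'): window [6,8] length 3
  Position 9 ('b'): repeat (last at 7), move window start to 8
  Position 9 ('b'): window [8,9] length 2
Longest substring with no repeats: "ebc" with length 3

3


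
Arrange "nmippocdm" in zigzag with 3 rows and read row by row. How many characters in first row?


Zigzag "nmippocdm" into 3 rows:
Placing characters:
  'n' => row 0
  'm' => row 1
  'i' => row 2
  'p' => row 1
  'p' => row 0
  'o' => row 1
  'c' => row 2
  'd' => row 1
  'm' => row 0
Rows:
  Row 0: "npm"
  Row 1: "mpod"
  Row 2: "ic"
First row length: 3

3


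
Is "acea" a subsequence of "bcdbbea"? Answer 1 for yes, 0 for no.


Check if "acea" is a subsequence of "bcdbbea"
Greedy scan:
  Position 0 ('b'): no match needed
  Position 1 ('c'): no match needed
  Position 2 ('d'): no match needed
  Position 3 ('b'): no match needed
  Position 4 ('b'): no match needed
  Position 5 ('e'): no match needed
  Position 6 ('a'): matches sub[0] = 'a'
Only matched 1/4 characters => not a subsequence

0


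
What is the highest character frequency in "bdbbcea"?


Input: bdbbcea
Character counts:
  'a': 1
  'b': 3
  'c': 1
  'd': 1
  'e': 1
Maximum frequency: 3

3


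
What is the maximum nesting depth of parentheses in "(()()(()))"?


Input: "(()()(()))"
Tracking depth:
  Position 0 '(': depth becomes 1
  Position 1 '(': depth becomes 2
  Position 2 ')': depth becomes 1
  Position 3 '(': depth becomes 2
  Position 4 ')': depth becomes 1
  Position 5 '(': depth becomes 2
  Position 6 '(': depth becomes 3
  Position 7 ')': depth becomes 2
  Position 8 ')': depth becomes 1
  Position 9 ')': depth becomes 0
Maximum depth reached: 3

3


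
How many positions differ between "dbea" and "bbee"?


Comparing "dbea" and "bbee" position by position:
  Position 0: 'd' vs 'b' => DIFFER
  Position 1: 'b' vs 'b' => same
  Position 2: 'e' vs 'e' => same
  Position 3: 'a' vs 'e' => DIFFER
Positions that differ: 2

2


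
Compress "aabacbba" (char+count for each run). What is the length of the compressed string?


Input: aabacbba
Runs:
  'a' x 2 => "a2"
  'b' x 1 => "b1"
  'a' x 1 => "a1"
  'c' x 1 => "c1"
  'b' x 2 => "b2"
  'a' x 1 => "a1"
Compressed: "a2b1a1c1b2a1"
Compressed length: 12

12


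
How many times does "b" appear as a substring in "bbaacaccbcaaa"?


Searching for "b" in "bbaacaccbcaaa"
Scanning each position:
  Position 0: "b" => MATCH
  Position 1: "b" => MATCH
  Position 2: "a" => no
  Position 3: "a" => no
  Position 4: "c" => no
  Position 5: "a" => no
  Position 6: "c" => no
  Position 7: "c" => no
  Position 8: "b" => MATCH
  Position 9: "c" => no
  Position 10: "a" => no
  Position 11: "a" => no
  Position 12: "a" => no
Total occurrences: 3

3


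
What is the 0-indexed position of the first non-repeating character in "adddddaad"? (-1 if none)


Input: adddddaad
Character frequencies:
  'a': 3
  'd': 6
Scanning left to right for freq == 1:
  Position 0 ('a'): freq=3, skip
  Position 1 ('d'): freq=6, skip
  Position 2 ('d'): freq=6, skip
  Position 3 ('d'): freq=6, skip
  Position 4 ('d'): freq=6, skip
  Position 5 ('d'): freq=6, skip
  Position 6 ('a'): freq=3, skip
  Position 7 ('a'): freq=3, skip
  Position 8 ('d'): freq=6, skip
  No unique character found => answer = -1

-1


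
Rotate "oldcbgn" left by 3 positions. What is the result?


Input: "oldcbgn", rotate left by 3
First 3 characters: "old"
Remaining characters: "cbgn"
Concatenate remaining + first: "cbgn" + "old" = "cbgnold"

cbgnold


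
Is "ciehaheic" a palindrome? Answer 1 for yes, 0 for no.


Input: ciehaheic
Reversed: ciehaheic
  Compare pos 0 ('c') with pos 8 ('c'): match
  Compare pos 1 ('i') with pos 7 ('i'): match
  Compare pos 2 ('e') with pos 6 ('e'): match
  Compare pos 3 ('h') with pos 5 ('h'): match
Result: palindrome

1


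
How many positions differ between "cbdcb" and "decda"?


Comparing "cbdcb" and "decda" position by position:
  Position 0: 'c' vs 'd' => DIFFER
  Position 1: 'b' vs 'e' => DIFFER
  Position 2: 'd' vs 'c' => DIFFER
  Position 3: 'c' vs 'd' => DIFFER
  Position 4: 'b' vs 'a' => DIFFER
Positions that differ: 5

5


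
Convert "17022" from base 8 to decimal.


Input: "17022" in base 8
Positional expansion:
  Digit '1' (value 1) x 8^4 = 4096
  Digit '7' (value 7) x 8^3 = 3584
  Digit '0' (value 0) x 8^2 = 0
  Digit '2' (value 2) x 8^1 = 16
  Digit '2' (value 2) x 8^0 = 2
Sum = 7698

7698


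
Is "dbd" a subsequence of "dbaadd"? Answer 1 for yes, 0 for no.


Check if "dbd" is a subsequence of "dbaadd"
Greedy scan:
  Position 0 ('d'): matches sub[0] = 'd'
  Position 1 ('b'): matches sub[1] = 'b'
  Position 2 ('a'): no match needed
  Position 3 ('a'): no match needed
  Position 4 ('d'): matches sub[2] = 'd'
  Position 5 ('d'): no match needed
All 3 characters matched => is a subsequence

1


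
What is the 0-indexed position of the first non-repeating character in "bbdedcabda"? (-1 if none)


Input: bbdedcabda
Character frequencies:
  'a': 2
  'b': 3
  'c': 1
  'd': 3
  'e': 1
Scanning left to right for freq == 1:
  Position 0 ('b'): freq=3, skip
  Position 1 ('b'): freq=3, skip
  Position 2 ('d'): freq=3, skip
  Position 3 ('e'): unique! => answer = 3

3


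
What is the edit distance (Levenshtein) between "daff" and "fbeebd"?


Computing edit distance: "daff" -> "fbeebd"
DP table:
           f    b    e    e    b    d
      0    1    2    3    4    5    6
  d   1    1    2    3    4    5    5
  a   2    2    2    3    4    5    6
  f   3    2    3    3    4    5    6
  f   4    3    3    4    4    5    6
Edit distance = dp[4][6] = 6

6


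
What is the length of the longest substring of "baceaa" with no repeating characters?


Input: "baceaa"
Sliding window (track last position of each char):
  Position 0 ('b'): window [0,0] length 1 -- new best
  Position 1 ('a'): window [0,1] length 2 -- new best
  Position 2 ('c'): window [0,2] length 3 -- new best
  Position 3 ('e'): window [0,3] length 4 -- new best
  Position 4 ('a'): repeat (last at 1), move window start to 2
  Position 4 ('a'): window [2,4] length 3
  Position 5 ('a'): repeat (last at 4), move window start to 5
  Position 5 ('a'): window [5,5] length 1
Longest substring with no repeats: "bace" with length 4

4


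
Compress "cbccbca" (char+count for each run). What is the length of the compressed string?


Input: cbccbca
Runs:
  'c' x 1 => "c1"
  'b' x 1 => "b1"
  'c' x 2 => "c2"
  'b' x 1 => "b1"
  'c' x 1 => "c1"
  'a' x 1 => "a1"
Compressed: "c1b1c2b1c1a1"
Compressed length: 12

12


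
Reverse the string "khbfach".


Input: khbfach
Reading characters right to left:
  Position 6: 'h'
  Position 5: 'c'
  Position 4: 'a'
  Position 3: 'f'
  Position 2: 'b'
  Position 1: 'h'
  Position 0: 'k'
Reversed: hcafbhk

hcafbhk


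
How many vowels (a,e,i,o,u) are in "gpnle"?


Input: gpnle
Checking each character:
  'g' at position 0: consonant
  'p' at position 1: consonant
  'n' at position 2: consonant
  'l' at position 3: consonant
  'e' at position 4: vowel (running total: 1)
Total vowels: 1

1


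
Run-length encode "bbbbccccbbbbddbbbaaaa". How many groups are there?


Input: bbbbccccbbbbddbbbaaaa
Scanning for consecutive runs:
  Group 1: 'b' x 4 (positions 0-3)
  Group 2: 'c' x 4 (positions 4-7)
  Group 3: 'b' x 4 (positions 8-11)
  Group 4: 'd' x 2 (positions 12-13)
  Group 5: 'b' x 3 (positions 14-16)
  Group 6: 'a' x 4 (positions 17-20)
Total groups: 6

6


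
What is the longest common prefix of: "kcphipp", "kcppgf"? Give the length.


Words: kcphipp, kcppgf
  Position 0: all 'k' => match
  Position 1: all 'c' => match
  Position 2: all 'p' => match
  Position 3: ('h', 'p') => mismatch, stop
LCP = "kcp" (length 3)

3


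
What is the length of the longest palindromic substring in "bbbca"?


Input: "bbbca"
Checking substrings for palindromes:
  [0:3] "bbb" (len 3) => palindrome
  [0:2] "bb" (len 2) => palindrome
  [1:3] "bb" (len 2) => palindrome
Longest palindromic substring: "bbb" with length 3

3


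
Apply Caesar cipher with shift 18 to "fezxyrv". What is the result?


Caesar cipher: shift "fezxyrv" by 18
  'f' (pos 5) + 18 = pos 23 = 'x'
  'e' (pos 4) + 18 = pos 22 = 'w'
  'z' (pos 25) + 18 = pos 17 = 'r'
  'x' (pos 23) + 18 = pos 15 = 'p'
  'y' (pos 24) + 18 = pos 16 = 'q'
  'r' (pos 17) + 18 = pos 9 = 'j'
  'v' (pos 21) + 18 = pos 13 = 'n'
Result: xwrpqjn

xwrpqjn


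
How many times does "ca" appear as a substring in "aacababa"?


Searching for "ca" in "aacababa"
Scanning each position:
  Position 0: "aa" => no
  Position 1: "ac" => no
  Position 2: "ca" => MATCH
  Position 3: "ab" => no
  Position 4: "ba" => no
  Position 5: "ab" => no
  Position 6: "ba" => no
Total occurrences: 1

1


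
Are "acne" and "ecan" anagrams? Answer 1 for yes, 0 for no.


Strings: "acne", "ecan"
Sorted first:  acen
Sorted second: acen
Sorted forms match => anagrams

1


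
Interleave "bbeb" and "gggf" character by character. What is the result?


Interleaving "bbeb" and "gggf":
  Position 0: 'b' from first, 'g' from second => "bg"
  Position 1: 'b' from first, 'g' from second => "bg"
  Position 2: 'e' from first, 'g' from second => "eg"
  Position 3: 'b' from first, 'f' from second => "bf"
Result: bgbgegbf

bgbgegbf


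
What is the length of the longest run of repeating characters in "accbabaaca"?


Input: "accbabaaca"
Scanning for longest run:
  Position 1 ('c'): new char, reset run to 1
  Position 2 ('c'): continues run of 'c', length=2
  Position 3 ('b'): new char, reset run to 1
  Position 4 ('a'): new char, reset run to 1
  Position 5 ('b'): new char, reset run to 1
  Position 6 ('a'): new char, reset run to 1
  Position 7 ('a'): continues run of 'a', length=2
  Position 8 ('c'): new char, reset run to 1
  Position 9 ('a'): new char, reset run to 1
Longest run: 'c' with length 2

2


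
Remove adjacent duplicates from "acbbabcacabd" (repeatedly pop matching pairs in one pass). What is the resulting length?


Input: acbbabcacabd
Stack-based adjacent duplicate removal:
  Read 'a': push. Stack: a
  Read 'c': push. Stack: ac
  Read 'b': push. Stack: acb
  Read 'b': matches stack top 'b' => pop. Stack: ac
  Read 'a': push. Stack: aca
  Read 'b': push. Stack: acab
  Read 'c': push. Stack: acabc
  Read 'a': push. Stack: acabca
  Read 'c': push. Stack: acabcac
  Read 'a': push. Stack: acabcaca
  Read 'b': push. Stack: acabcacab
  Read 'd': push. Stack: acabcacabd
Final stack: "acabcacabd" (length 10)

10


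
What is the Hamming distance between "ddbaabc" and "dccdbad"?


Comparing "ddbaabc" and "dccdbad" position by position:
  Position 0: 'd' vs 'd' => same
  Position 1: 'd' vs 'c' => differ
  Position 2: 'b' vs 'c' => differ
  Position 3: 'a' vs 'd' => differ
  Position 4: 'a' vs 'b' => differ
  Position 5: 'b' vs 'a' => differ
  Position 6: 'c' vs 'd' => differ
Total differences (Hamming distance): 6

6


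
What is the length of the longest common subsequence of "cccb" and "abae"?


LCS of "cccb" and "abae"
DP table:
           a    b    a    e
      0    0    0    0    0
  c   0    0    0    0    0
  c   0    0    0    0    0
  c   0    0    0    0    0
  b   0    0    1    1    1
LCS length = dp[4][4] = 1

1


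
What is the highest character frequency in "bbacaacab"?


Input: bbacaacab
Character counts:
  'a': 4
  'b': 3
  'c': 2
Maximum frequency: 4

4


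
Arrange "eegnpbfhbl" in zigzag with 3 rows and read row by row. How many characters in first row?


Zigzag "eegnpbfhbl" into 3 rows:
Placing characters:
  'e' => row 0
  'e' => row 1
  'g' => row 2
  'n' => row 1
  'p' => row 0
  'b' => row 1
  'f' => row 2
  'h' => row 1
  'b' => row 0
  'l' => row 1
Rows:
  Row 0: "epb"
  Row 1: "enbhl"
  Row 2: "gf"
First row length: 3

3


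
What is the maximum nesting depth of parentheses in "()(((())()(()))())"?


Input: "()(((())()(()))())"
Tracking depth:
  Position 0 '(': depth becomes 1
  Position 1 ')': depth becomes 0
  Position 2 '(': depth becomes 1
  Position 3 '(': depth becomes 2
  Position 4 '(': depth becomes 3
  Position 5 '(': depth becomes 4
  Position 6 ')': depth becomes 3
  Position 7 ')': depth becomes 2
  Position 8 '(': depth becomes 3
  Position 9 ')': depth becomes 2
  Position 10 '(': depth becomes 3
  Position 11 '(': depth becomes 4
  Position 12 ')': depth becomes 3
  Position 13 ')': depth becomes 2
  Position 14 ')': depth becomes 1
  Position 15 '(': depth becomes 2
  Position 16 ')': depth becomes 1
  Position 17 ')': depth becomes 0
Maximum depth reached: 4

4


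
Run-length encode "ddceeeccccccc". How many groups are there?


Input: ddceeeccccccc
Scanning for consecutive runs:
  Group 1: 'd' x 2 (positions 0-1)
  Group 2: 'c' x 1 (positions 2-2)
  Group 3: 'e' x 3 (positions 3-5)
  Group 4: 'c' x 7 (positions 6-12)
Total groups: 4

4


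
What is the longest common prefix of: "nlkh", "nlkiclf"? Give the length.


Words: nlkh, nlkiclf
  Position 0: all 'n' => match
  Position 1: all 'l' => match
  Position 2: all 'k' => match
  Position 3: ('h', 'i') => mismatch, stop
LCP = "nlk" (length 3)

3


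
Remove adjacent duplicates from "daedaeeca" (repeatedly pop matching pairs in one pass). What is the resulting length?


Input: daedaeeca
Stack-based adjacent duplicate removal:
  Read 'd': push. Stack: d
  Read 'a': push. Stack: da
  Read 'e': push. Stack: dae
  Read 'd': push. Stack: daed
  Read 'a': push. Stack: daeda
  Read 'e': push. Stack: daedae
  Read 'e': matches stack top 'e' => pop. Stack: daeda
  Read 'c': push. Stack: daedac
  Read 'a': push. Stack: daedaca
Final stack: "daedaca" (length 7)

7


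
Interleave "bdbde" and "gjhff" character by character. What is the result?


Interleaving "bdbde" and "gjhff":
  Position 0: 'b' from first, 'g' from second => "bg"
  Position 1: 'd' from first, 'j' from second => "dj"
  Position 2: 'b' from first, 'h' from second => "bh"
  Position 3: 'd' from first, 'f' from second => "df"
  Position 4: 'e' from first, 'f' from second => "ef"
Result: bgdjbhdfef

bgdjbhdfef


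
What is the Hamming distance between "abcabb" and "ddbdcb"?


Comparing "abcabb" and "ddbdcb" position by position:
  Position 0: 'a' vs 'd' => differ
  Position 1: 'b' vs 'd' => differ
  Position 2: 'c' vs 'b' => differ
  Position 3: 'a' vs 'd' => differ
  Position 4: 'b' vs 'c' => differ
  Position 5: 'b' vs 'b' => same
Total differences (Hamming distance): 5

5


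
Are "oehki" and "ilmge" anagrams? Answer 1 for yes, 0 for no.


Strings: "oehki", "ilmge"
Sorted first:  ehiko
Sorted second: egilm
Differ at position 1: 'h' vs 'g' => not anagrams

0


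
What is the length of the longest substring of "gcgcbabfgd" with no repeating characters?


Input: "gcgcbabfgd"
Sliding window (track last position of each char):
  Position 0 ('g'): window [0,0] length 1 -- new best
  Position 1 ('c'): window [0,1] length 2 -- new best
  Position 2 ('g'): repeat (last at 0), move window start to 1
  Position 2 ('g'): window [1,2] length 2
  Position 3 ('c'): repeat (last at 1), move window start to 2
  Position 3 ('c'): window [2,3] length 2
  Position 4 ('b'): window [2,4] length 3 -- new best
  Position 5 ('a'): window [2,5] length 4 -- new best
  Position 6 ('b'): repeat (last at 4), move window start to 5
  Position 6 ('b'): window [5,6] length 2
  Position 7 ('f'): window [5,7] length 3
  Position 8 ('g'): window [5,8] length 4
  Position 9 ('d'): window [5,9] length 5 -- new best
Longest substring with no repeats: "abfgd" with length 5

5
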